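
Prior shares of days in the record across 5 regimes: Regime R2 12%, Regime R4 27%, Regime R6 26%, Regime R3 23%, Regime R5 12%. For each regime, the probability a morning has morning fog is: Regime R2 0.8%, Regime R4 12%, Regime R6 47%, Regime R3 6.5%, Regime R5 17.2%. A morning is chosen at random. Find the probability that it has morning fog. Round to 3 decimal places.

0.191

Compute prior × likelihood for every hypothesis:
  Regime R2: 0.12 × 0.008 = 0.00096
  Regime R4: 0.27 × 0.12 = 0.0324
  Regime R6: 0.26 × 0.47 = 0.1222
  Regime R3: 0.23 × 0.065 = 0.01495
  Regime R5: 0.12 × 0.172 = 0.02064
P(fog) = 0.00096 + 0.0324 + 0.1222 + 0.01495 + 0.02064 = 0.19115 → 0.191.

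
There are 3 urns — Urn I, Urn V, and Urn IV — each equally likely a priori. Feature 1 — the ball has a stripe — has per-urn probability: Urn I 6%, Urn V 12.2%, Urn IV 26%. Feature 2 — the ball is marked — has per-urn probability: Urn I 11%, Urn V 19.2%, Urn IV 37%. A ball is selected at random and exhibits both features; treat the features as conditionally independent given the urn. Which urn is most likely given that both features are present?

With a uniform prior (1/3 each), posterior ∝ likelihood:
  Urn I: 0.06 × 0.11 = 0.0066
  Urn V: 0.122 × 0.192 = 0.023424
  Urn IV: 0.26 × 0.37 = 0.0962
Normalizing constant = 0.126224.
Largest term belongs to Urn IV, so Urn IV is most probable.

Urn IV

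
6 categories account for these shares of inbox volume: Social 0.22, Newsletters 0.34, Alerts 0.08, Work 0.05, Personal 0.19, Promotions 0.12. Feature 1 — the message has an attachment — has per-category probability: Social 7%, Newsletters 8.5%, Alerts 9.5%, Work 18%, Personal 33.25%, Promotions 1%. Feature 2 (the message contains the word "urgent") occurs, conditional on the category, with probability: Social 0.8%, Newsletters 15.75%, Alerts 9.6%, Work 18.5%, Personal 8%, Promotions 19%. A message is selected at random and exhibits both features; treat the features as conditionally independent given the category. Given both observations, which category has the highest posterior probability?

By Bayes' rule, posterior ∝ prior × likelihood:
  Social: 0.22 × 0.07 × 0.008 = 0.0001232
  Newsletters: 0.34 × 0.085 × 0.1575 = 0.00455175
  Alerts: 0.08 × 0.095 × 0.096 = 0.0007296
  Work: 0.05 × 0.18 × 0.185 = 0.001665
  Personal: 0.19 × 0.3325 × 0.08 = 0.005054
  Promotions: 0.12 × 0.01 × 0.19 = 0.000228
Normalizing constant = 0.01235155.
Largest term belongs to Personal, so Personal is most probable.

Personal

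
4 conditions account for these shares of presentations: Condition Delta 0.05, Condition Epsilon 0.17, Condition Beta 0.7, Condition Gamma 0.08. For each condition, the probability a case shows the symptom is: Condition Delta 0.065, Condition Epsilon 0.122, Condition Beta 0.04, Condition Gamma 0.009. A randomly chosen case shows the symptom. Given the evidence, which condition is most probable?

Condition Beta

Compute prior × likelihood for every hypothesis:
  Condition Delta: 0.05 × 0.065 = 0.00325
  Condition Epsilon: 0.17 × 0.122 = 0.02074
  Condition Beta: 0.7 × 0.04 = 0.028
  Condition Gamma: 0.08 × 0.009 = 0.00072
Total = 0.05271.
Largest term belongs to Condition Beta, so Condition Beta is most probable.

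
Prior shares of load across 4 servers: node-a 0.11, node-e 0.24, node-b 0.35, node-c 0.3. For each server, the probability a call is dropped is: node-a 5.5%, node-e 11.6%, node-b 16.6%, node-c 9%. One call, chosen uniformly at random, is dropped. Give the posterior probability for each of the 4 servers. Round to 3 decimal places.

By Bayes' rule, posterior ∝ prior × likelihood:
  node-a: 0.11 × 0.055 = 0.00605
  node-e: 0.24 × 0.116 = 0.02784
  node-b: 0.35 × 0.166 = 0.0581
  node-c: 0.3 × 0.09 = 0.027
Normalizing constant = 0.11899.
P(node-a | dropped) = 0.00605/0.11899 ≈ 0.051
P(node-e | dropped) = 0.02784/0.11899 ≈ 0.234
P(node-b | dropped) = 0.0581/0.11899 ≈ 0.488
P(node-c | dropped) = 0.027/0.11899 ≈ 0.227

node-a 0.051, node-e 0.234, node-b 0.488, node-c 0.227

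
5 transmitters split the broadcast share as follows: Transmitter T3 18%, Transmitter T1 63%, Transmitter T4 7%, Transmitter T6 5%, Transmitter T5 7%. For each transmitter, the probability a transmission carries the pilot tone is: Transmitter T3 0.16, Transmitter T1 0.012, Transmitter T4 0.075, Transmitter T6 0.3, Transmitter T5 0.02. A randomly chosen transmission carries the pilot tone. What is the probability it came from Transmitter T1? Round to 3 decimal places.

0.130

Prior × likelihood for each hypothesis:
  Transmitter T3: 0.18 × 0.16 = 0.0288
  Transmitter T1: 0.63 × 0.012 = 0.00756
  Transmitter T4: 0.07 × 0.075 = 0.00525
  Transmitter T6: 0.05 × 0.3 = 0.015
  Transmitter T5: 0.07 × 0.02 = 0.0014
Total = 0.05801.
P(Transmitter T1 | evidence) = 0.00756 / 0.05801 ≈ 0.130.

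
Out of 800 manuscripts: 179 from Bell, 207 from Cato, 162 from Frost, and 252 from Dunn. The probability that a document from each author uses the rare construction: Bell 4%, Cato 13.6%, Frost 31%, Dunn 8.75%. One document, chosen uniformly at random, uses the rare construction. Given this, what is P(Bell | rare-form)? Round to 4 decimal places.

0.0666

Unnormalized posteriors (prior × likelihood):
  Bell: 0.22375 × 0.04 = 0.00895
  Cato: 0.25875 × 0.136 = 0.03519
  Frost: 0.2025 × 0.31 = 0.062775
  Dunn: 0.315 × 0.0875 = 0.0275625
Normalizing constant = 0.1344775.
P(Bell | evidence) = 0.00895 / 0.1344775 ≈ 0.0666.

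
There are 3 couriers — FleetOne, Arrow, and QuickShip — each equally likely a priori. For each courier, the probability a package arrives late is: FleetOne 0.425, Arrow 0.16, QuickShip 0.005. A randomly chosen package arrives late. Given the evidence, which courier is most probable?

Since the prior is uniform, the posterior is proportional to the likelihood:
  FleetOne: 0.425
  Arrow: 0.16
  QuickShip: 0.005
Sum = 0.59.
Largest term belongs to FleetOne, so FleetOne is most probable.

FleetOne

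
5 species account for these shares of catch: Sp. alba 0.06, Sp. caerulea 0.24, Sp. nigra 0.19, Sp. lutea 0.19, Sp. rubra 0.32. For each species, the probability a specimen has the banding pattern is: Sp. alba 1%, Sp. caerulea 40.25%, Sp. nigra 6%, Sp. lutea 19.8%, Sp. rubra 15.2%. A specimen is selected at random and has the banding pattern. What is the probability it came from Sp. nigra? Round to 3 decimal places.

0.059

By Bayes' rule, posterior ∝ prior × likelihood:
  Sp. alba: 0.06 × 0.01 = 0.0006
  Sp. caerulea: 0.24 × 0.4025 = 0.0966
  Sp. nigra: 0.19 × 0.06 = 0.0114
  Sp. lutea: 0.19 × 0.198 = 0.03762
  Sp. rubra: 0.32 × 0.152 = 0.04864
Normalizing constant = 0.19486.
P(Sp. nigra | evidence) = 0.0114 / 0.19486 ≈ 0.059.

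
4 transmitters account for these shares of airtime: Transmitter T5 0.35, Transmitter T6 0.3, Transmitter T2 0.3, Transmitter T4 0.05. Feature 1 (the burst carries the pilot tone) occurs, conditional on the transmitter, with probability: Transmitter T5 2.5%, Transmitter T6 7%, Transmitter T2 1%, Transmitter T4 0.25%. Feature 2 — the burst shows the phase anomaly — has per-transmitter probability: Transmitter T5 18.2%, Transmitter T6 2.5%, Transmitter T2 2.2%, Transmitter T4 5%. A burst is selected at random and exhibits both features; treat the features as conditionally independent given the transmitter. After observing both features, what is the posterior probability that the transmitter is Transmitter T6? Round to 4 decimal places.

By Bayes' rule, posterior ∝ prior × likelihood:
  Transmitter T5: 0.35 × 0.025 × 0.182 = 0.0015925
  Transmitter T6: 0.3 × 0.07 × 0.025 = 0.000525
  Transmitter T2: 0.3 × 0.01 × 0.022 = 0.000066
  Transmitter T4: 0.05 × 0.0025 × 0.05 = 0.00000625
Sum = 0.00218975.
P(Transmitter T6 | evidence) = 0.000525 / 0.00218975 ≈ 0.2398.

0.2398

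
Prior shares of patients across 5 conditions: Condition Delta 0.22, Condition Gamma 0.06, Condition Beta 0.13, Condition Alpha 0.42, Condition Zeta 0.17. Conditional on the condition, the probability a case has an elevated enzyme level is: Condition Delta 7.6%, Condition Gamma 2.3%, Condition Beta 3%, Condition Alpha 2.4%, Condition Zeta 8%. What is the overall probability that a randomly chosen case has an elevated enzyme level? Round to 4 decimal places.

0.0457

By Bayes' rule, posterior ∝ prior × likelihood:
  Condition Delta: 0.22 × 0.076 = 0.01672
  Condition Gamma: 0.06 × 0.023 = 0.00138
  Condition Beta: 0.13 × 0.03 = 0.0039
  Condition Alpha: 0.42 × 0.024 = 0.01008
  Condition Zeta: 0.17 × 0.08 = 0.0136
P(elevated) = 0.01672 + 0.00138 + 0.0039 + 0.01008 + 0.0136 = 0.04568 → 0.0457.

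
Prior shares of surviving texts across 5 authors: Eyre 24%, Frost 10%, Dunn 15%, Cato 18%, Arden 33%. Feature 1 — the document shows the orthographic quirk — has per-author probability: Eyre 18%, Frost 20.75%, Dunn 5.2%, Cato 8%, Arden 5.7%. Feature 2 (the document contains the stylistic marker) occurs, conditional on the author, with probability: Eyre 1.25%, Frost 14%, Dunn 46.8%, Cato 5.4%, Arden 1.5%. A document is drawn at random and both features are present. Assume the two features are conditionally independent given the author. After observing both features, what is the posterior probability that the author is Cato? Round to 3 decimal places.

0.095

Unnormalized posteriors (prior × likelihood):
  Eyre: 0.24 × 0.18 × 0.0125 = 0.00054
  Frost: 0.1 × 0.2075 × 0.14 = 0.002905
  Dunn: 0.15 × 0.052 × 0.468 = 0.0036504
  Cato: 0.18 × 0.08 × 0.054 = 0.0007776
  Arden: 0.33 × 0.057 × 0.015 = 0.00028215
Normalizing constant = 0.00815515.
P(Cato | evidence) = 0.0007776 / 0.00815515 ≈ 0.095.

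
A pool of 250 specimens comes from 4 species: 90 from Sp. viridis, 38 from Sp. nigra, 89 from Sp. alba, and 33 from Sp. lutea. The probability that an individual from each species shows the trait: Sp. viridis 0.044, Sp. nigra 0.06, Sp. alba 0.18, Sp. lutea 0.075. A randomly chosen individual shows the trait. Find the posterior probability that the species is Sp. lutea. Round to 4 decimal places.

0.1001

Prior × likelihood for each hypothesis:
  Sp. viridis: 0.36 × 0.044 = 0.01584
  Sp. nigra: 0.152 × 0.06 = 0.00912
  Sp. alba: 0.356 × 0.18 = 0.06408
  Sp. lutea: 0.132 × 0.075 = 0.0099
Normalizing constant = 0.09894.
P(Sp. lutea | evidence) = 0.0099 / 0.09894 ≈ 0.1001.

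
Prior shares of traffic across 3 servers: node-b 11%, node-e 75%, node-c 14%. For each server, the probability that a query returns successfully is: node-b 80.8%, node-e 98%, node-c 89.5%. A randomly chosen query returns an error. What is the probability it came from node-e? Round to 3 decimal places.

0.295

Taking complements, P(error | each) = node-b 0.192, node-e 0.02, node-c 0.105.
Unnormalized posteriors (prior × likelihood):
  node-b: 0.11 × 0.192 = 0.02112
  node-e: 0.75 × 0.02 = 0.015
  node-c: 0.14 × 0.105 = 0.0147
Sum = 0.05082.
P(node-e | evidence) = 0.015 / 0.05082 ≈ 0.295.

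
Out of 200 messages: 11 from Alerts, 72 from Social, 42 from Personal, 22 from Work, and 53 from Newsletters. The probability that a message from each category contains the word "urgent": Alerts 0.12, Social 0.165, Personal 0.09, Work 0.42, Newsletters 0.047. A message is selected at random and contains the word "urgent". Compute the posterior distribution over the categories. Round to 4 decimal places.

Compute prior × likelihood for every hypothesis:
  Alerts: 0.055 × 0.12 = 0.0066
  Social: 0.36 × 0.165 = 0.0594
  Personal: 0.21 × 0.09 = 0.0189
  Work: 0.11 × 0.42 = 0.0462
  Newsletters: 0.265 × 0.047 = 0.012455
Total = 0.143555.
P(Alerts | urgent-flag) = 0.0066/0.143555 ≈ 0.0460
P(Social | urgent-flag) = 0.0594/0.143555 ≈ 0.4138
P(Personal | urgent-flag) = 0.0189/0.143555 ≈ 0.1317
P(Work | urgent-flag) = 0.0462/0.143555 ≈ 0.3218
P(Newsletters | urgent-flag) = 0.012455/0.143555 ≈ 0.0868

Alerts 0.0460, Social 0.4138, Personal 0.1317, Work 0.3218, Newsletters 0.0868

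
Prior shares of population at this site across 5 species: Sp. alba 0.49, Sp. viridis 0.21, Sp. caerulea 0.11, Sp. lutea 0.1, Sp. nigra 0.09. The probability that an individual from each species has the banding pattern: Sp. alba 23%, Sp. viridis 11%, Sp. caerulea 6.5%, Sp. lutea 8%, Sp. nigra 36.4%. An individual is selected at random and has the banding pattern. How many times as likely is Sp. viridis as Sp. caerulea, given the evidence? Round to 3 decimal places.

3.231

Unnormalized posteriors (prior × likelihood):
  Sp. alba: 0.49 × 0.23 = 0.1127
  Sp. viridis: 0.21 × 0.11 = 0.0231
  Sp. caerulea: 0.11 × 0.065 = 0.00715
  Sp. lutea: 0.1 × 0.08 = 0.008
  Sp. nigra: 0.09 × 0.364 = 0.03276
Total = 0.18371.
The ratio is 0.0231 / 0.00715 (the normalizer cancels) = 3.231.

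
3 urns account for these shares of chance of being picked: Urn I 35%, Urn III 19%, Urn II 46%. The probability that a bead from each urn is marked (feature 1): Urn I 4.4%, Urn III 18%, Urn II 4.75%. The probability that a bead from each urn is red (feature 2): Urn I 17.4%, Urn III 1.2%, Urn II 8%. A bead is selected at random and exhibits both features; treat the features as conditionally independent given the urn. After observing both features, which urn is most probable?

Compute prior × likelihood for every hypothesis:
  Urn I: 0.35 × 0.044 × 0.174 = 0.0026796
  Urn III: 0.19 × 0.18 × 0.012 = 0.0004104
  Urn II: 0.46 × 0.0475 × 0.08 = 0.001748
Normalizing constant = 0.004838.
Largest term belongs to Urn I, so Urn I is most probable.

Urn I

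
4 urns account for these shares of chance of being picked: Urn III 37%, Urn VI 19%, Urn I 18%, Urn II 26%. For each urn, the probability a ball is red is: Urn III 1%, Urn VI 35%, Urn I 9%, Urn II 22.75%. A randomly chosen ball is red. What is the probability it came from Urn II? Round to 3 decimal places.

Prior × likelihood for each hypothesis:
  Urn III: 0.37 × 0.01 = 0.0037
  Urn VI: 0.19 × 0.35 = 0.0665
  Urn I: 0.18 × 0.09 = 0.0162
  Urn II: 0.26 × 0.2275 = 0.05915
Total = 0.14555.
P(Urn II | evidence) = 0.05915 / 0.14555 ≈ 0.406.

0.406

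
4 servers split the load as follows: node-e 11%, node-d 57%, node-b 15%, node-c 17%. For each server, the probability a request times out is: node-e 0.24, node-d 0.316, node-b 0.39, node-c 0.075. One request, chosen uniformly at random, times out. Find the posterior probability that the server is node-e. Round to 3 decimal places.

0.095

Unnormalized posteriors (prior × likelihood):
  node-e: 0.11 × 0.24 = 0.0264
  node-d: 0.57 × 0.316 = 0.18012
  node-b: 0.15 × 0.39 = 0.0585
  node-c: 0.17 × 0.075 = 0.01275
Total = 0.27777.
P(node-e | evidence) = 0.0264 / 0.27777 ≈ 0.095.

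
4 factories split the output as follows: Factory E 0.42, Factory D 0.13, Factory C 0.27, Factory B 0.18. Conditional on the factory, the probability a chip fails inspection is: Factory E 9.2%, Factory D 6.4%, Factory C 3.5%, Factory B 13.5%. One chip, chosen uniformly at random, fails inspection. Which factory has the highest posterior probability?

Factory E

Unnormalized posteriors (prior × likelihood):
  Factory E: 0.42 × 0.092 = 0.03864
  Factory D: 0.13 × 0.064 = 0.00832
  Factory C: 0.27 × 0.035 = 0.00945
  Factory B: 0.18 × 0.135 = 0.0243
Normalizing constant = 0.08071.
Largest term belongs to Factory E, so Factory E is most probable.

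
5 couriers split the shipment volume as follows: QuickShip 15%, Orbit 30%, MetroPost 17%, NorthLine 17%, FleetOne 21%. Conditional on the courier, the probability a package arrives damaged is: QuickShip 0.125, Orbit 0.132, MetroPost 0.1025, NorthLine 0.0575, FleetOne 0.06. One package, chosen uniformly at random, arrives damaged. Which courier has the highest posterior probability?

By Bayes' rule, posterior ∝ prior × likelihood:
  QuickShip: 0.15 × 0.125 = 0.01875
  Orbit: 0.3 × 0.132 = 0.0396
  MetroPost: 0.17 × 0.1025 = 0.017425
  NorthLine: 0.17 × 0.0575 = 0.009775
  FleetOne: 0.21 × 0.06 = 0.0126
Sum = 0.09815.
Largest term belongs to Orbit, so Orbit is most probable.

Orbit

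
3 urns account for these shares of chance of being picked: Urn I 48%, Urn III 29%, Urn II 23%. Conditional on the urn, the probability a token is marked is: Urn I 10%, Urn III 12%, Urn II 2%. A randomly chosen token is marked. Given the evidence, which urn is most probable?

Compute prior × likelihood for every hypothesis:
  Urn I: 0.48 × 0.1 = 0.048
  Urn III: 0.29 × 0.12 = 0.0348
  Urn II: 0.23 × 0.02 = 0.0046
Normalizing constant = 0.0874.
Largest term belongs to Urn I, so Urn I is most probable.

Urn I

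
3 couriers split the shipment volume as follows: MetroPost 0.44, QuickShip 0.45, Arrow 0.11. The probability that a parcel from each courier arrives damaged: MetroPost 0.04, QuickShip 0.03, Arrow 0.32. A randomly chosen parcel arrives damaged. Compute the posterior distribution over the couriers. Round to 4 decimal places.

Compute prior × likelihood for every hypothesis:
  MetroPost: 0.44 × 0.04 = 0.0176
  QuickShip: 0.45 × 0.03 = 0.0135
  Arrow: 0.11 × 0.32 = 0.0352
Total = 0.0663.
P(MetroPost | damaged) = 0.0176/0.0663 ≈ 0.2655
P(QuickShip | damaged) = 0.0135/0.0663 ≈ 0.2036
P(Arrow | damaged) = 0.0352/0.0663 ≈ 0.5309

MetroPost 0.2655, QuickShip 0.2036, Arrow 0.5309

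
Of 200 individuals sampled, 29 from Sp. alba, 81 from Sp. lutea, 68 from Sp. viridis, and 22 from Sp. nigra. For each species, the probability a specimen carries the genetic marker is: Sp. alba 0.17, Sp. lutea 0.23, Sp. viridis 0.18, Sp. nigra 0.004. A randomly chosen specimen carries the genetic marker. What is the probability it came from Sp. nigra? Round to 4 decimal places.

Compute prior × likelihood for every hypothesis:
  Sp. alba: 0.145 × 0.17 = 0.02465
  Sp. lutea: 0.405 × 0.23 = 0.09315
  Sp. viridis: 0.34 × 0.18 = 0.0612
  Sp. nigra: 0.11 × 0.004 = 0.00044
Normalizing constant = 0.17944.
P(Sp. nigra | evidence) = 0.00044 / 0.17944 ≈ 0.0025.

0.0025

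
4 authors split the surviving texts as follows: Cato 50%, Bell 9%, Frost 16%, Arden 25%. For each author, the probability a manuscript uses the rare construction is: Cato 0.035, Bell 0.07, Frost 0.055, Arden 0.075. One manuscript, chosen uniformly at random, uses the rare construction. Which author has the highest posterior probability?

Prior × likelihood for each hypothesis:
  Cato: 0.5 × 0.035 = 0.0175
  Bell: 0.09 × 0.07 = 0.0063
  Frost: 0.16 × 0.055 = 0.0088
  Arden: 0.25 × 0.075 = 0.01875
Sum = 0.05135.
Largest term belongs to Arden, so Arden is most probable.

Arden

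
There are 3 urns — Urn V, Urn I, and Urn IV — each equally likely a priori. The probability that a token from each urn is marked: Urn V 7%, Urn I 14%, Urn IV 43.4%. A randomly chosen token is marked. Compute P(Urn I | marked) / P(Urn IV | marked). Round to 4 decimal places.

0.3226

Since the prior is uniform, the posterior is proportional to the likelihood:
  Urn V: 0.07
  Urn I: 0.14
  Urn IV: 0.434
Total = 0.644.
The ratio is 0.14 / 0.434 (the normalizer cancels) = 0.3226.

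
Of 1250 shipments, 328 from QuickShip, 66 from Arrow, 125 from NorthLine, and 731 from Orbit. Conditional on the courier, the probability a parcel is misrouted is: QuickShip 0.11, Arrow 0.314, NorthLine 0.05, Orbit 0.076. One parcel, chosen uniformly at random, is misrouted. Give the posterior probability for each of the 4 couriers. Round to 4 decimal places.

QuickShip 0.3042, Arrow 0.1747, NorthLine 0.0527, Orbit 0.4684

Compute prior × likelihood for every hypothesis:
  QuickShip: 0.2624 × 0.11 = 0.028864
  Arrow: 0.0528 × 0.314 = 0.0165792
  NorthLine: 0.1 × 0.05 = 0.005
  Orbit: 0.5848 × 0.076 = 0.0444448
Total = 0.094888.
P(QuickShip | misrouted) = 0.028864/0.094888 ≈ 0.3042
P(Arrow | misrouted) = 0.0165792/0.094888 ≈ 0.1747
P(NorthLine | misrouted) = 0.005/0.094888 ≈ 0.0527
P(Orbit | misrouted) = 0.0444448/0.094888 ≈ 0.4684
(Check: 0.3042+0.1747+0.0527+0.4684 = 1.0000.)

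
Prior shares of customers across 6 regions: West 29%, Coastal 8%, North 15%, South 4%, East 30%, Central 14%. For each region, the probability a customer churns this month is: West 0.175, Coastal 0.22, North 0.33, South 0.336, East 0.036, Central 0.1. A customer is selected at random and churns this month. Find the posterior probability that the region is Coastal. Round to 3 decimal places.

By Bayes' rule, posterior ∝ prior × likelihood:
  West: 0.29 × 0.175 = 0.05075
  Coastal: 0.08 × 0.22 = 0.0176
  North: 0.15 × 0.33 = 0.0495
  South: 0.04 × 0.336 = 0.01344
  East: 0.3 × 0.036 = 0.0108
  Central: 0.14 × 0.1 = 0.014
Normalizing constant = 0.15609.
P(Coastal | evidence) = 0.0176 / 0.15609 ≈ 0.113.

0.113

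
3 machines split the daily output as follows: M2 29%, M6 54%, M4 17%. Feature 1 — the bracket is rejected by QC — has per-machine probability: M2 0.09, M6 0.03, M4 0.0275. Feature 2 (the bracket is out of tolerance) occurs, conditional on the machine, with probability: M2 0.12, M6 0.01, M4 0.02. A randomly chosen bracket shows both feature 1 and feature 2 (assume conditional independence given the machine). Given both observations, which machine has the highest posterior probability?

Prior × likelihood for each hypothesis:
  M2: 0.29 × 0.09 × 0.12 = 0.003132
  M6: 0.54 × 0.03 × 0.01 = 0.000162
  M4: 0.17 × 0.0275 × 0.02 = 0.0000935
Total = 0.0033875.
Largest term belongs to M2, so M2 is most probable.

M2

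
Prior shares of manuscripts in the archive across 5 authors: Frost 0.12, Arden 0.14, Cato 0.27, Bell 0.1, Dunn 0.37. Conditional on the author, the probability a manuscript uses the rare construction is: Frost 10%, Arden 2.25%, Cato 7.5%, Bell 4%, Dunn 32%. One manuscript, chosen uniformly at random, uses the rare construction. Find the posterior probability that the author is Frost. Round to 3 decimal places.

0.076

Compute prior × likelihood for every hypothesis:
  Frost: 0.12 × 0.1 = 0.012
  Arden: 0.14 × 0.0225 = 0.00315
  Cato: 0.27 × 0.075 = 0.02025
  Bell: 0.1 × 0.04 = 0.004
  Dunn: 0.37 × 0.32 = 0.1184
Total = 0.1578.
P(Frost | evidence) = 0.012 / 0.1578 ≈ 0.076.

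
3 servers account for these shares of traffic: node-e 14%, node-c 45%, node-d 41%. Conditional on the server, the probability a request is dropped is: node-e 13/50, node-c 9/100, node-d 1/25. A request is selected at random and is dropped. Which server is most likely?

Unnormalized posteriors (prior × likelihood):
  node-e: 0.14 × 0.26 = 0.0364
  node-c: 0.45 × 0.09 = 0.0405
  node-d: 0.41 × 0.04 = 0.0164
Normalizing constant = 0.0933.
Largest term belongs to node-c, so node-c is most probable.

node-c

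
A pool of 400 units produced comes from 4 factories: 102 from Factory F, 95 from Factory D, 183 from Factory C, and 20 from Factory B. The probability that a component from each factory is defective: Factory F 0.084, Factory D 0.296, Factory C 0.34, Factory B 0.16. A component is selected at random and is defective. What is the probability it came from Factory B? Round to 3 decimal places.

Unnormalized posteriors (prior × likelihood):
  Factory F: 0.255 × 0.084 = 0.02142
  Factory D: 0.2375 × 0.296 = 0.0703
  Factory C: 0.4575 × 0.34 = 0.15555
  Factory B: 0.05 × 0.16 = 0.008
Total = 0.25527.
P(Factory B | evidence) = 0.008 / 0.25527 ≈ 0.031.

0.031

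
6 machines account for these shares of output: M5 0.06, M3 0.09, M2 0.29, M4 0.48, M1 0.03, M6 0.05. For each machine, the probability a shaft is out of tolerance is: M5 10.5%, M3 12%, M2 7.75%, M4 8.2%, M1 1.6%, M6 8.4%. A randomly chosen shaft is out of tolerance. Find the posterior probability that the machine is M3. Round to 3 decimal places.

Prior × likelihood for each hypothesis:
  M5: 0.06 × 0.105 = 0.0063
  M3: 0.09 × 0.12 = 0.0108
  M2: 0.29 × 0.0775 = 0.022475
  M4: 0.48 × 0.082 = 0.03936
  M1: 0.03 × 0.016 = 0.00048
  M6: 0.05 × 0.084 = 0.0042
Normalizing constant = 0.083615.
P(M3 | evidence) = 0.0108 / 0.083615 ≈ 0.129.

0.129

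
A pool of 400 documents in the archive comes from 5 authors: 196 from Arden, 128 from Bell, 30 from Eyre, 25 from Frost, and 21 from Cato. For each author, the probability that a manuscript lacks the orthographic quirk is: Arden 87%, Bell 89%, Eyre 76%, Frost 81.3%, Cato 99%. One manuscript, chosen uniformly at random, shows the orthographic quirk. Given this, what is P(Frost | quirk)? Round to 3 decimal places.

0.091

Taking complements, P(quirk | each) = Arden 0.13, Bell 0.11, Eyre 0.24, Frost 0.187, Cato 0.01.
Prior × likelihood for each hypothesis:
  Arden: 0.49 × 0.13 = 0.0637
  Bell: 0.32 × 0.11 = 0.0352
  Eyre: 0.075 × 0.24 = 0.018
  Frost: 0.0625 × 0.187 = 0.0116875
  Cato: 0.0525 × 0.01 = 0.000525
Sum = 0.1291125.
P(Frost | evidence) = 0.0116875 / 0.1291125 ≈ 0.091.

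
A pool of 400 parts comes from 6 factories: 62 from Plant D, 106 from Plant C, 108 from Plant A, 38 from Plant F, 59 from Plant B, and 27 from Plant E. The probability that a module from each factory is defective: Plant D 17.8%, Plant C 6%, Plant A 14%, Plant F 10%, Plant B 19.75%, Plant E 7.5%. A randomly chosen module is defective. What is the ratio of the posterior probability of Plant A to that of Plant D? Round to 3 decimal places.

1.370

Prior × likelihood for each hypothesis:
  Plant D: 0.155 × 0.178 = 0.02759
  Plant C: 0.265 × 0.06 = 0.0159
  Plant A: 0.27 × 0.14 = 0.0378
  Plant F: 0.095 × 0.1 = 0.0095
  Plant B: 0.1475 × 0.1975 = 0.02913125
  Plant E: 0.0675 × 0.075 = 0.0050625
Normalizing constant = 0.12498375.
The ratio is 0.0378 / 0.02759 (the normalizer cancels) = 1.370.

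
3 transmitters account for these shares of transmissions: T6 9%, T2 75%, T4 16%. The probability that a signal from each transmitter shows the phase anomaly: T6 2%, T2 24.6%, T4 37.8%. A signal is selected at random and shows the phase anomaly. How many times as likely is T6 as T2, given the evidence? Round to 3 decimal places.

Compute prior × likelihood for every hypothesis:
  T6: 0.09 × 0.02 = 0.0018
  T2: 0.75 × 0.246 = 0.1845
  T4: 0.16 × 0.378 = 0.06048
Total = 0.24678.
The ratio is 0.0018 / 0.1845 (the normalizer cancels) = 0.010.

0.010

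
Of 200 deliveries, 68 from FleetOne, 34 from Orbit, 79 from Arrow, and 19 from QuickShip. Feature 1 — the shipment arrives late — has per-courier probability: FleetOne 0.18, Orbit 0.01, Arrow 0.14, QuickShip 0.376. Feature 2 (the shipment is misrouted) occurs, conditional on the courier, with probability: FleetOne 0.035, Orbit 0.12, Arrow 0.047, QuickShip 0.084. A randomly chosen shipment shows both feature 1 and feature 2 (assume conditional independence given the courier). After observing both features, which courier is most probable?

QuickShip

Compute prior × likelihood for every hypothesis:
  FleetOne: 0.34 × 0.18 × 0.035 = 0.002142
  Orbit: 0.17 × 0.01 × 0.12 = 0.000204
  Arrow: 0.395 × 0.14 × 0.047 = 0.0025991
  QuickShip: 0.095 × 0.376 × 0.084 = 0.00300048
Normalizing constant = 0.00794558.
Largest term belongs to QuickShip, so QuickShip is most probable.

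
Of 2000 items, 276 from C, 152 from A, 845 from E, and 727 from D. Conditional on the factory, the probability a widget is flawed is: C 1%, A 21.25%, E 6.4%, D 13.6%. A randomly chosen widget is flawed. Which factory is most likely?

By Bayes' rule, posterior ∝ prior × likelihood:
  C: 0.138 × 0.01 = 0.00138
  A: 0.076 × 0.2125 = 0.01615
  E: 0.4225 × 0.064 = 0.02704
  D: 0.3635 × 0.136 = 0.049436
Normalizing constant = 0.094006.
Largest term belongs to D, so D is most probable.

D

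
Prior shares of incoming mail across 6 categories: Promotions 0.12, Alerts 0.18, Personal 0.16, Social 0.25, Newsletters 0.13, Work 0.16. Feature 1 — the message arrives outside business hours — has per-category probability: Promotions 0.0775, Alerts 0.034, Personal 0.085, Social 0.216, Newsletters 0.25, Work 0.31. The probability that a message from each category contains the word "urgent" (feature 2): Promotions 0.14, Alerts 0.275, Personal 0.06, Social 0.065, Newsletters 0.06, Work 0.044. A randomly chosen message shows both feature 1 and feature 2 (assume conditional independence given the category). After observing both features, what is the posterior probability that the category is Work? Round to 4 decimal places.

0.1907

Unnormalized posteriors (prior × likelihood):
  Promotions: 0.12 × 0.0775 × 0.14 = 0.001302
  Alerts: 0.18 × 0.034 × 0.275 = 0.001683
  Personal: 0.16 × 0.085 × 0.06 = 0.000816
  Social: 0.25 × 0.216 × 0.065 = 0.00351
  Newsletters: 0.13 × 0.25 × 0.06 = 0.00195
  Work: 0.16 × 0.31 × 0.044 = 0.0021824
Sum = 0.0114434.
P(Work | evidence) = 0.0021824 / 0.0114434 ≈ 0.1907.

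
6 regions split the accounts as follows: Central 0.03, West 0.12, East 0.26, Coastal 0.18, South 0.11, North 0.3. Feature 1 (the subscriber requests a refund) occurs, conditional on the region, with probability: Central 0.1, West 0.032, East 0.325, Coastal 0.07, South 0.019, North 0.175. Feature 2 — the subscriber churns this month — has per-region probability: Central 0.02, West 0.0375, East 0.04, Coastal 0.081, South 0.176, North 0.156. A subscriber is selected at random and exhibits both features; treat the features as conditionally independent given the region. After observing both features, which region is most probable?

Compute prior × likelihood for every hypothesis:
  Central: 0.03 × 0.1 × 0.02 = 0.00006
  West: 0.12 × 0.032 × 0.0375 = 0.000144
  East: 0.26 × 0.325 × 0.04 = 0.00338
  Coastal: 0.18 × 0.07 × 0.081 = 0.0010206
  South: 0.11 × 0.019 × 0.176 = 0.00036784
  North: 0.3 × 0.175 × 0.156 = 0.00819
Normalizing constant = 0.01316244.
Largest term belongs to North, so North is most probable.

North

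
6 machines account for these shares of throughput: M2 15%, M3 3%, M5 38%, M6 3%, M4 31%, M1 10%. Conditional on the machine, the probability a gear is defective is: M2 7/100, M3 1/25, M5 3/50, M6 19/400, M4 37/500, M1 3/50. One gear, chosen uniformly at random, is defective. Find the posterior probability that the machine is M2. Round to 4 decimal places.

By Bayes' rule, posterior ∝ prior × likelihood:
  M2: 0.15 × 0.07 = 0.0105
  M3: 0.03 × 0.04 = 0.0012
  M5: 0.38 × 0.06 = 0.0228
  M6: 0.03 × 0.0475 = 0.001425
  M4: 0.31 × 0.074 = 0.02294
  M1: 0.1 × 0.06 = 0.006
Total = 0.064865.
P(M2 | evidence) = 0.0105 / 0.064865 ≈ 0.1619.

0.1619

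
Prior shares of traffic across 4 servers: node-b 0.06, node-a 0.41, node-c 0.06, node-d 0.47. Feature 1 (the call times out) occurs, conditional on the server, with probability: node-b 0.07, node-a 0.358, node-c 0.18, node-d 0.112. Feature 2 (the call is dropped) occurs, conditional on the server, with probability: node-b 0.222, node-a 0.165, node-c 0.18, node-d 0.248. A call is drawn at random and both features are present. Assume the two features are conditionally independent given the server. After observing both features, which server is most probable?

node-a

Compute prior × likelihood for every hypothesis:
  node-b: 0.06 × 0.07 × 0.222 = 0.0009324
  node-a: 0.41 × 0.358 × 0.165 = 0.0242187
  node-c: 0.06 × 0.18 × 0.18 = 0.001944
  node-d: 0.47 × 0.112 × 0.248 = 0.01305472
Normalizing constant = 0.04014982.
Largest term belongs to node-a, so node-a is most probable.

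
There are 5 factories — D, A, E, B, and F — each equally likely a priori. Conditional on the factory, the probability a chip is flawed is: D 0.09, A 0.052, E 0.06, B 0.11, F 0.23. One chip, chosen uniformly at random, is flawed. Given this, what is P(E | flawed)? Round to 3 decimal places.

0.111

Since the prior is uniform, the posterior is proportional to the likelihood:
  D: 0.09
  A: 0.052
  E: 0.06
  B: 0.11
  F: 0.23
Total = 0.542.
P(E | evidence) = 0.06 / 0.542 ≈ 0.111.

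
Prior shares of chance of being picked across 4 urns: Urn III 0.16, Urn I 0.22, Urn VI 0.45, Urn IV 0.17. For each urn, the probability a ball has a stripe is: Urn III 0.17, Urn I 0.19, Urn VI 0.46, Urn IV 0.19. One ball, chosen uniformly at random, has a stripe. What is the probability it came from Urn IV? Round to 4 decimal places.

0.1048

Prior × likelihood for each hypothesis:
  Urn III: 0.16 × 0.17 = 0.0272
  Urn I: 0.22 × 0.19 = 0.0418
  Urn VI: 0.45 × 0.46 = 0.207
  Urn IV: 0.17 × 0.19 = 0.0323
Normalizing constant = 0.3083.
P(Urn IV | evidence) = 0.0323 / 0.3083 ≈ 0.1048.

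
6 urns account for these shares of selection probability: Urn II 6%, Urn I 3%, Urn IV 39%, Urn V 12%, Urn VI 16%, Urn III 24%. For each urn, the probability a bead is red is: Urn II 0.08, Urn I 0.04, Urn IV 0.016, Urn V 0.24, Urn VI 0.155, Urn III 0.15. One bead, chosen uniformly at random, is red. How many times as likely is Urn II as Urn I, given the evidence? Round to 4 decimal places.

Compute prior × likelihood for every hypothesis:
  Urn II: 0.06 × 0.08 = 0.0048
  Urn I: 0.03 × 0.04 = 0.0012
  Urn IV: 0.39 × 0.016 = 0.00624
  Urn V: 0.12 × 0.24 = 0.0288
  Urn VI: 0.16 × 0.155 = 0.0248
  Urn III: 0.24 × 0.15 = 0.036
Normalizing constant = 0.10184.
The ratio is 0.0048 / 0.0012 (the normalizer cancels) = 4.0000.

4.0000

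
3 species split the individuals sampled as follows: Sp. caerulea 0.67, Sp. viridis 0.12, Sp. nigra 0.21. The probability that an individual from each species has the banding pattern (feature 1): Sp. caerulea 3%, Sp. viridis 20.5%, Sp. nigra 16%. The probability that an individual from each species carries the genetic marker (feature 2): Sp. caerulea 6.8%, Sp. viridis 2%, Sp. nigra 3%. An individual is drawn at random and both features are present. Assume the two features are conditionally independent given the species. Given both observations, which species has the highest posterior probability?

Sp. caerulea

Compute prior × likelihood for every hypothesis:
  Sp. caerulea: 0.67 × 0.03 × 0.068 = 0.0013668
  Sp. viridis: 0.12 × 0.205 × 0.02 = 0.000492
  Sp. nigra: 0.21 × 0.16 × 0.03 = 0.001008
Total = 0.0028668.
Largest term belongs to Sp. caerulea, so Sp. caerulea is most probable.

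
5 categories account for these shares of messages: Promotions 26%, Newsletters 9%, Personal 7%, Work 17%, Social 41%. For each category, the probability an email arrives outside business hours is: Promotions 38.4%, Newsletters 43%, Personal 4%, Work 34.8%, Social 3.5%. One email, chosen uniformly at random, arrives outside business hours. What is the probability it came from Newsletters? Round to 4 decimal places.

0.1801

Prior × likelihood for each hypothesis:
  Promotions: 0.26 × 0.384 = 0.09984
  Newsletters: 0.09 × 0.43 = 0.0387
  Personal: 0.07 × 0.04 = 0.0028
  Work: 0.17 × 0.348 = 0.05916
  Social: 0.41 × 0.035 = 0.01435
Normalizing constant = 0.21485.
P(Newsletters | evidence) = 0.0387 / 0.21485 ≈ 0.1801.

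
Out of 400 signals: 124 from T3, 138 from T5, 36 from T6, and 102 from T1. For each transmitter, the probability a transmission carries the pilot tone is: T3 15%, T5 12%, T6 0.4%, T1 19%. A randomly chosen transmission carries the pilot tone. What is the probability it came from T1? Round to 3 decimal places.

Prior × likelihood for each hypothesis:
  T3: 0.31 × 0.15 = 0.0465
  T5: 0.345 × 0.12 = 0.0414
  T6: 0.09 × 0.004 = 0.00036
  T1: 0.255 × 0.19 = 0.04845
Total = 0.13671.
P(T1 | evidence) = 0.04845 / 0.13671 ≈ 0.354.

0.354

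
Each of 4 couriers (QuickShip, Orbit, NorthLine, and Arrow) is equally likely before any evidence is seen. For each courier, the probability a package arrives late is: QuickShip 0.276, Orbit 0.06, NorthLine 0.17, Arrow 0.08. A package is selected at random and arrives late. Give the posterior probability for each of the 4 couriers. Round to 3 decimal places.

Since the prior is uniform, the posterior is proportional to the likelihood:
  QuickShip: 0.276
  Orbit: 0.06
  NorthLine: 0.17
  Arrow: 0.08
Normalizing constant = 0.586.
P(QuickShip | late) = 0.276/0.586 ≈ 0.471
P(Orbit | late) = 0.06/0.586 ≈ 0.102
P(NorthLine | late) = 0.17/0.586 ≈ 0.290
P(Arrow | late) = 0.08/0.586 ≈ 0.137

QuickShip 0.471, Orbit 0.102, NorthLine 0.290, Arrow 0.137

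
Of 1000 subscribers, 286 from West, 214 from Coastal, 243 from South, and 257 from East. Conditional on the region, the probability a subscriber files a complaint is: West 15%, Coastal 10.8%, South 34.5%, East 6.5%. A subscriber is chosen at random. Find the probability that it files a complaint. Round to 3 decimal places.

Unnormalized posteriors (prior × likelihood):
  West: 0.286 × 0.15 = 0.0429
  Coastal: 0.214 × 0.108 = 0.023112
  South: 0.243 × 0.345 = 0.083835
  East: 0.257 × 0.065 = 0.016705
P(complaint) = 0.0429 + 0.023112 + 0.083835 + 0.016705 = 0.166552 → 0.167.

0.167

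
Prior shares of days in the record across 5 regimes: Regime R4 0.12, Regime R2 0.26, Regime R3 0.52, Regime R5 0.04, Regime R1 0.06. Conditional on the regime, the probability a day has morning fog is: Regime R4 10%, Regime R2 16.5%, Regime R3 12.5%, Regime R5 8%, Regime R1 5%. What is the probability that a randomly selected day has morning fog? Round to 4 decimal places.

0.1261

Prior × likelihood for each hypothesis:
  Regime R4: 0.12 × 0.1 = 0.012
  Regime R2: 0.26 × 0.165 = 0.0429
  Regime R3: 0.52 × 0.125 = 0.065
  Regime R5: 0.04 × 0.08 = 0.0032
  Regime R1: 0.06 × 0.05 = 0.003
P(fog) = 0.012 + 0.0429 + 0.065 + 0.0032 + 0.003 = 0.1261 → 0.1261.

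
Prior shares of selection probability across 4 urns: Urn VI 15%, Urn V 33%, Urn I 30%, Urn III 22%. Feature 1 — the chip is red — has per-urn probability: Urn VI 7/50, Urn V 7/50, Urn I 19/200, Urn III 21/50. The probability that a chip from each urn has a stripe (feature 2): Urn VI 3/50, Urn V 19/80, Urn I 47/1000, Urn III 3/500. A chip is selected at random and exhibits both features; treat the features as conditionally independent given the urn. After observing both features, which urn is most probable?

Urn V

By Bayes' rule, posterior ∝ prior × likelihood:
  Urn VI: 0.15 × 0.14 × 0.06 = 0.00126
  Urn V: 0.33 × 0.14 × 0.2375 = 0.0109725
  Urn I: 0.3 × 0.095 × 0.047 = 0.0013395
  Urn III: 0.22 × 0.42 × 0.006 = 0.0005544
Sum = 0.0141264.
Largest term belongs to Urn V, so Urn V is most probable.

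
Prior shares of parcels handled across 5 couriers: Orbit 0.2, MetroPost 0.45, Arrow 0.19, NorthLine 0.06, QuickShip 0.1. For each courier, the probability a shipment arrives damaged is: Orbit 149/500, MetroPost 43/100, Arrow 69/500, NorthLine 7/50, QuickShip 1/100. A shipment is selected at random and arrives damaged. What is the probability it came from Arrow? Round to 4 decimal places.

Compute prior × likelihood for every hypothesis:
  Orbit: 0.2 × 0.298 = 0.0596
  MetroPost: 0.45 × 0.43 = 0.1935
  Arrow: 0.19 × 0.138 = 0.02622
  NorthLine: 0.06 × 0.14 = 0.0084
  QuickShip: 0.1 × 0.01 = 0.001
Sum = 0.28872.
P(Arrow | evidence) = 0.02622 / 0.28872 ≈ 0.0908.

0.0908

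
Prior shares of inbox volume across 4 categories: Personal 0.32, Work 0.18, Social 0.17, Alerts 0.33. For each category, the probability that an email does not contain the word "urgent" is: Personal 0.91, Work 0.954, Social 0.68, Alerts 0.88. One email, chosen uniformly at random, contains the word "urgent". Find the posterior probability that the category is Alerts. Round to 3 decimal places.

0.302

Taking complements, P(urgent-flag | each) = Personal 0.09, Work 0.046, Social 0.32, Alerts 0.12.
Prior × likelihood for each hypothesis:
  Personal: 0.32 × 0.09 = 0.0288
  Work: 0.18 × 0.046 = 0.00828
  Social: 0.17 × 0.32 = 0.0544
  Alerts: 0.33 × 0.12 = 0.0396
Total = 0.13108.
P(Alerts | evidence) = 0.0396 / 0.13108 ≈ 0.302.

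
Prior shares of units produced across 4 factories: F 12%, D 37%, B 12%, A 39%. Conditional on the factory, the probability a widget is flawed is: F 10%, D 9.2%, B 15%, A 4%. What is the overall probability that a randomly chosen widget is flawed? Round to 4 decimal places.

Compute prior × likelihood for every hypothesis:
  F: 0.12 × 0.1 = 0.012
  D: 0.37 × 0.092 = 0.03404
  B: 0.12 × 0.15 = 0.018
  A: 0.39 × 0.04 = 0.0156
P(flawed) = 0.012 + 0.03404 + 0.018 + 0.0156 = 0.07964 → 0.0796.

0.0796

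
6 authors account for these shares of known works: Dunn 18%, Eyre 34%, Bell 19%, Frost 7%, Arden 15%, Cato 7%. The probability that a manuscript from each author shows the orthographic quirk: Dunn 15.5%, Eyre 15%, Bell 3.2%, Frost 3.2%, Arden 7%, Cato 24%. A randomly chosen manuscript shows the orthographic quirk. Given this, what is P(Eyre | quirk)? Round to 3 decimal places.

Unnormalized posteriors (prior × likelihood):
  Dunn: 0.18 × 0.155 = 0.0279
  Eyre: 0.34 × 0.15 = 0.051
  Bell: 0.19 × 0.032 = 0.00608
  Frost: 0.07 × 0.032 = 0.00224
  Arden: 0.15 × 0.07 = 0.0105
  Cato: 0.07 × 0.24 = 0.0168
Normalizing constant = 0.11452.
P(Eyre | evidence) = 0.051 / 0.11452 ≈ 0.445.

0.445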